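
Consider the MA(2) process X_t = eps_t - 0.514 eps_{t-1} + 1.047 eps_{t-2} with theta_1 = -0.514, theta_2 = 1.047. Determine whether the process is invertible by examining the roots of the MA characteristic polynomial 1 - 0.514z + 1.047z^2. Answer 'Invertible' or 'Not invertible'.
\text{Not invertible}

The MA(q) characteristic polynomial is P(z) = 1 - 0.514z + 1.047z^2.
Invertibility requires all roots to lie outside the unit circle, i.e. |z| > 1 for every root.
Set 1 + (-0.514) z + (1.047) z^2 = 0, i.e. a z^2 + b z + c = 0 with a = 1.047, b = -0.514, c = 1.
Discriminant D = b^2 - 4ac = (-0.514)^2 - 4*(1.047)*1 = 0.264196 - (4.188) = -3.923804.
D < 0, so the roots are the complex-conjugate pair z = (-b +/- i sqrt(-D)) / (2a) = 0.2455 +/- 0.946i.
For a conjugate pair |z|^2 = z * conj(z) = (product of roots) = c/a = 1/(1.047) = 0.95511, so |z| = sqrt(0.95511) = 0.9773 for both roots.
Moduli of all roots: 0.9773, 0.9773.
All moduli strictly greater than 1? No.
Verdict: Not invertible.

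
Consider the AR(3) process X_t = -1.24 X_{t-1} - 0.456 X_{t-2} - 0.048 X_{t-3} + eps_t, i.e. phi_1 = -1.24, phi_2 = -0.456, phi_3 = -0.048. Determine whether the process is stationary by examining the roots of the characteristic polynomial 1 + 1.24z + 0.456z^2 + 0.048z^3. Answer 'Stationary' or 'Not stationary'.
\text{Stationary}

The AR(p) characteristic polynomial is P(z) = 1 + 1.24z + 0.456z^2 + 0.048z^3.
Stationarity requires all roots to lie outside the unit circle, i.e. |z| > 1 for every root.
Degree 3: look for a simple real root z0 first, then factor out (1 - z/z0) and solve the remaining quadratic.
Testing z0 = -2.5: P(-2.5) = 1 + (1.24)(-2.5) + (0.456)(-2.5)^2 + (0.048)(-2.5)^3
  = 1 + (-3.1) + (2.85) + (-0.75) = 0.  So z_0 = -2.5 is a root, |z_0| = 2.5.
Divide out the factor (1 + 0.4 z) = (1 - z/z0) (since 1/z0 = -0.4):
  P(z) = (1 + 0.4 z)(1 + (0.84) z + (0.12) z^2)
  [check: z-coef 0.84 - (-0.4) = 1.24; z^2-coef 0.12 - (-0.4)(0.84) = 0.456; z^3-coef -(-0.4)(0.12) = 0.048.]
Remaining roots from the quadratic factor 1 + (0.84) z + (0.12) z^2:
  Set 1 + (0.84) z + (0.12) z^2 = 0, i.e. a z^2 + b z + c = 0 with a = 0.12, b = 0.84, c = 1.
  Discriminant D = b^2 - 4ac = (0.84)^2 - 4*(0.12)*1 = 0.7056 - (0.48) = 0.2256.
  D >= 0, so the roots are real: z = (-b +/- sqrt(D)) / (2a) = (-0.84 +/- 0.474974) / (0.24).
    z_1 = (-0.84 + 0.474974) / (0.24) = -1.5209,   |z_1| = 1.5209.
    z_2 = (-0.84 - 0.474974) / (0.24) = -5.4791,   |z_2| = 5.4791.
Moduli of all roots: 2.5000, 1.5209, 5.4791.
All moduli strictly greater than 1? Yes.
Verdict: Stationary.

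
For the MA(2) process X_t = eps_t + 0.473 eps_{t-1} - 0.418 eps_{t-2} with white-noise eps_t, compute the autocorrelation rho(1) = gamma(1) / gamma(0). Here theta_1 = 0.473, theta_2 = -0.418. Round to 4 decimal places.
\rho(1) = 0.1969

For an MA(q) process with theta_0 = 1, the autocovariance is
  gamma(k) = sigma^2 * sum_{i=0..q-k} theta_i * theta_{i+k},
and rho(k) = gamma(k) / gamma(0). Sigma^2 cancels.
  numerator   = (1)*(0.473) + (0.473)*(-0.418) = 0.275286.
  denominator = (1)^2 + (0.473)^2 + (-0.418)^2 = 1.398453.
  rho(1) = 0.275286 / 1.398453 = 0.1969.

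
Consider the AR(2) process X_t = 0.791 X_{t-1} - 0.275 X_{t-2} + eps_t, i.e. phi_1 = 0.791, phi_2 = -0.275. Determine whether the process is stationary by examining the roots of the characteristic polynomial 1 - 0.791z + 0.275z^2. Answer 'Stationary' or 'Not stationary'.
\text{Stationary}

The AR(p) characteristic polynomial is P(z) = 1 - 0.791z + 0.275z^2.
Stationarity requires all roots to lie outside the unit circle, i.e. |z| > 1 for every root.
Set 1 + (-0.791) z + (0.275) z^2 = 0, i.e. a z^2 + b z + c = 0 with a = 0.275, b = -0.791, c = 1.
Discriminant D = b^2 - 4ac = (-0.791)^2 - 4*(0.275)*1 = 0.625681 - (1.1) = -0.474319.
D < 0, so the roots are the complex-conjugate pair z = (-b +/- i sqrt(-D)) / (2a) = 1.4382 +/- 1.2522i.
For a conjugate pair |z|^2 = z * conj(z) = (product of roots) = c/a = 1/(0.275) = 3.636364, so |z| = sqrt(3.636364) = 1.9069 for both roots.
Moduli of all roots: 1.9069, 1.9069.
All moduli strictly greater than 1? Yes.
Verdict: Stationary.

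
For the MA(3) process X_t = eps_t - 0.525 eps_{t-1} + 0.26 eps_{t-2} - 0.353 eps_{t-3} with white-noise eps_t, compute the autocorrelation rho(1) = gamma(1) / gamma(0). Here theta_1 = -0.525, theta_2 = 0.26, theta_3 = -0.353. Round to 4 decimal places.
\rho(1) = -0.5132

For an MA(q) process with theta_0 = 1, the autocovariance is
  gamma(k) = sigma^2 * sum_{i=0..q-k} theta_i * theta_{i+k},
and rho(k) = gamma(k) / gamma(0). Sigma^2 cancels.
  numerator   = (1)*(-0.525) + (-0.525)*(0.26) + (0.26)*(-0.353) = -0.75328.
  denominator = (1)^2 + (-0.525)^2 + (0.26)^2 + (-0.353)^2 = 1.467834.
  rho(1) = -0.75328 / 1.467834 = -0.5132.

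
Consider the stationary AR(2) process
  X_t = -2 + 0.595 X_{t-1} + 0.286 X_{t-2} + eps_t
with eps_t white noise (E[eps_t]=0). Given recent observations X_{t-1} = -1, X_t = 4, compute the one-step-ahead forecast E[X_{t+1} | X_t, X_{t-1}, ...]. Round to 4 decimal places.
E[X_{t+1} \mid \mathcal F_t] = 0.0940

For an AR(p) model X_t = c + sum_i phi_i X_{t-i} + eps_t, the
one-step-ahead conditional mean is
  E[X_{t+1} | X_t, ...] = c + sum_i phi_i X_{t+1-i}.
Substitute known values:
  E[X_{t+1} | ...] = -2 + (0.595) * (4) + (0.286) * (-1)
                   = 0.0940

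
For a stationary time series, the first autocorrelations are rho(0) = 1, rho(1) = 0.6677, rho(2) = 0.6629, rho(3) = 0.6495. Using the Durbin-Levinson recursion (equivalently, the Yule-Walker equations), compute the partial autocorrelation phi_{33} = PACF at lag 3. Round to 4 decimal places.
\phi_{33} = 0.2530

The PACF at lag k is phi_{kk}, the last component of the solution
to the Yule-Walker system G_k phi = r_k where
  (G_k)_{ij} = rho(|i - j|), (r_k)_i = rho(i), i,j = 1..k.
Equivalently, Durbin-Levinson gives phi_{kk} iteratively:
  phi_{11} = rho(1)
  phi_{kk} = [rho(k) - sum_{j=1..k-1} phi_{k-1,j} rho(k-j)]
            / [1 - sum_{j=1..k-1} phi_{k-1,j} rho(j)],
  phi_{k,j} = phi_{k-1,j} - phi_{kk} phi_{k-1,k-j},  j = 1..k-1.
Step k = 1:
  phi_11 = rho(1) = 0.6677.
Step k = 2:
  phi_22 = [rho(2) - phi_11 rho(1)] / [1 - phi_11 rho(1)] = [0.6629 - (0.6677)(0.6677)] / [1 - (0.6677)(0.6677)]
         = 0.21707671 / 0.55417671 = 0.39171.
  Update: phi_21 = phi_11 - phi_22 phi_11 = 0.6677 - (0.39171)(0.6677) = 0.406155.
Step k = 3:
  phi_33 = [rho(3) - phi_21 rho(2) - phi_22 rho(1)] / [1 - phi_21 rho(1) - phi_22 rho(2)]
    numerator   = 0.6495 - (0.406155)(0.6629) - (0.39171)(0.6677) = 0.11871487
    denominator = 1 - (0.406155)(0.6677) - (0.39171)(0.6629) = 0.46914553
  phi_33 = 0.11871487 / 0.46914553 = 0.253.
Therefore phi_{33} = 0.2530.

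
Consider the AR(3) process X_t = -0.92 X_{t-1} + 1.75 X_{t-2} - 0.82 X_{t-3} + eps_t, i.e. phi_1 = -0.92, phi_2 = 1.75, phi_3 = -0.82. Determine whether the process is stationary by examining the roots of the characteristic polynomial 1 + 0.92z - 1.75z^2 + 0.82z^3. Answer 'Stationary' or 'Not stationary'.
\text{Not stationary}

The AR(p) characteristic polynomial is P(z) = 1 + 0.92z - 1.75z^2 + 0.82z^3.
Stationarity requires all roots to lie outside the unit circle, i.e. |z| > 1 for every root.
Degree 3: look for a simple real root z0 first, then factor out (1 - z/z0) and solve the remaining quadratic.
Testing z0 = -0.5: P(-0.5) = 1 + (0.92)(-0.5) + (-1.75)(-0.5)^2 + (0.82)(-0.5)^3
  = 1 + (-0.46) + (-0.4375) + (-0.1025) = 0.  So z_0 = -0.5 is a root, |z_0| = 0.5.
Divide out the factor (1 + 2 z) = (1 - z/z0) (since 1/z0 = -2):
  P(z) = (1 + 2 z)(1 + (-1.08) z + (0.41) z^2)
  [check: z-coef -1.08 - (-2) = 0.92; z^2-coef 0.41 - (-2)(-1.08) = -1.75; z^3-coef -(-2)(0.41) = 0.82.]
Remaining roots from the quadratic factor 1 + (-1.08) z + (0.41) z^2:
  Set 1 + (-1.08) z + (0.41) z^2 = 0, i.e. a z^2 + b z + c = 0 with a = 0.41, b = -1.08, c = 1.
  Discriminant D = b^2 - 4ac = (-1.08)^2 - 4*(0.41)*1 = 1.1664 - (1.64) = -0.4736.
  D < 0, so the roots are the complex-conjugate pair z = (-b +/- i sqrt(-D)) / (2a) = 1.3171 +/- 0.8393i.
  For a conjugate pair |z|^2 = z * conj(z) = (product of roots) = c/a = 1/(0.41) = 2.439024, so |z| = sqrt(2.439024) = 1.5617 for both roots.
Moduli of all roots: 0.5000, 1.5617, 1.5617.
All moduli strictly greater than 1? No.
Verdict: Not stationary.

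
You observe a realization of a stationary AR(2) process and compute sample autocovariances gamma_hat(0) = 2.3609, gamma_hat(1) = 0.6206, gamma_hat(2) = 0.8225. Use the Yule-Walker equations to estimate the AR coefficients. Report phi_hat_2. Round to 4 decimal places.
\hat\phi_{2} = 0.3000

The Yule-Walker equations for an AR(p) process read, in matrix form,
  Gamma_p phi = r_p,   with   (Gamma_p)_{ij} = gamma(|i - j|),
                       (r_p)_i = gamma(i),   i,j = 1..p.
Substitute the sample gammas (Toeplitz matrix and right-hand side of size 2):
  Gamma_p = [[2.3609, 0.6206], [0.6206, 2.3609]]
  r_p     = [0.6206, 0.8225]
Written out:
  2.3609 phi_1 + 0.6206 phi_2 = 0.6206
  0.6206 phi_1 + 2.3609 phi_2 = 0.8225
Solve by Cramer's rule:
  det = gamma(0)^2 - gamma(1)^2 = (2.3609)^2 - (0.6206)^2 = 5.57384881 - 0.38514436 = 5.18870445
  phi_hat_1 = [gamma(1) gamma(0) - gamma(1) gamma(2)] / det = [(0.6206)(2.3609) - (0.6206)(0.8225)] / 5.18870445 = 0.95473104 / 5.18870445 = 0.184
  phi_hat_2 = [gamma(0) gamma(2) - gamma(1)^2] / det = [(2.3609)(0.8225) - (0.6206)^2] / 5.18870445 = 1.55669589 / 5.18870445 = 0.3
So phi_hat = [0.1840, 0.3000].
Therefore phi_hat_2 = 0.3000.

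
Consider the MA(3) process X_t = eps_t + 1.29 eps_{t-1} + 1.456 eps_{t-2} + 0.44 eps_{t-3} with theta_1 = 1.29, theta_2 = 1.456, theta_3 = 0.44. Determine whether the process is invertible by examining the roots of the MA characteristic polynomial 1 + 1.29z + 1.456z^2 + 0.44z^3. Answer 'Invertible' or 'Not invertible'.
\text{Not invertible}

The MA(q) characteristic polynomial is P(z) = 1 + 1.29z + 1.456z^2 + 0.44z^3.
Invertibility requires all roots to lie outside the unit circle, i.e. |z| > 1 for every root.
Degree 3: look for a simple real root z0 first, then factor out (1 - z/z0) and solve the remaining quadratic.
Testing z0 = -2.5: P(-2.5) = 1 + (1.29)(-2.5) + (1.456)(-2.5)^2 + (0.44)(-2.5)^3
  = 1 + (-3.225) + (9.1) + (-6.875) = 0.  So z_0 = -2.5 is a root, |z_0| = 2.5.
Divide out the factor (1 + 0.4 z) = (1 - z/z0) (since 1/z0 = -0.4):
  P(z) = (1 + 0.4 z)(1 + (0.89) z + (1.1) z^2)
  [check: z-coef 0.89 - (-0.4) = 1.29; z^2-coef 1.1 - (-0.4)(0.89) = 1.456; z^3-coef -(-0.4)(1.1) = 0.44.]
Remaining roots from the quadratic factor 1 + (0.89) z + (1.1) z^2:
  Set 1 + (0.89) z + (1.1) z^2 = 0, i.e. a z^2 + b z + c = 0 with a = 1.1, b = 0.89, c = 1.
  Discriminant D = b^2 - 4ac = (0.89)^2 - 4*(1.1)*1 = 0.7921 - (4.4) = -3.6079.
  D < 0, so the roots are the complex-conjugate pair z = (-b +/- i sqrt(-D)) / (2a) = -0.4045 +/- 0.8634i.
  For a conjugate pair |z|^2 = z * conj(z) = (product of roots) = c/a = 1/(1.1) = 0.909091, so |z| = sqrt(0.909091) = 0.9535 for both roots.
Moduli of all roots: 2.5000, 0.9535, 0.9535.
All moduli strictly greater than 1? No.
Verdict: Not invertible.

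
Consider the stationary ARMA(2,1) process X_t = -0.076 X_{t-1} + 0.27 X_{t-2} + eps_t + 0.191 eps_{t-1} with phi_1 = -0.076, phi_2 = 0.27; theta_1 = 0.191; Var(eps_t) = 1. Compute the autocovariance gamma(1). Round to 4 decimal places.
\gamma(1) = 0.1485

Multiply the model equation by X_{t-k} and take expectations. With theta_0 = psi_0 = 1 and psi_j the MA(infinity) weights, this gives
  gamma(k) - sum_i phi_i gamma(k-i) = c_k,
  c_k = sigma^2 * sum_{j=k..q} theta_j psi_{j-k}   (c_k = 0 for k > q),
using gamma(-m) = gamma(m).
psi-weights needed (psi_j = theta_j + sum_i phi_i psi_{j-i}):
  psi_1 = theta_1 + phi_1 = 0.191 + (-0.076) = 0.115
Right-hand sides:
  c_0 = sigma^2 (1 + theta_1 psi_1) = 1 * (1 + (0.191)(0.115)) = 1 * 1.021965 = 1.021965
  c_1 = sigma^2 theta_1 = 1 * (0.191) = 0.191
  c_2 = 0
Equations for k = 0, 1, 2 (AR order 2, c_2 = 0):
  (E0) gamma(0) = phi_1 gamma(1) + phi_2 gamma(2) + c_0
  (E1) gamma(1) = phi_1 gamma(0) + phi_2 gamma(1) + c_1
  (E2) gamma(2) = phi_1 gamma(1) + phi_2 gamma(0)
From (E1): gamma(1) = A gamma(0) + B with
  A = phi_1 / (1 - phi_2) = -0.076 / 0.73 = -0.10411,   B = c_1 / (1 - phi_2) = 0.191 / 0.73 = 0.261644.
Insert (E2) into (E0): gamma(0) (1 - phi_2^2) = phi_1 (1 + phi_2) gamma(1) + c_0.
  phi_1 (1 + phi_2) = (-0.076)(1.27) = -0.09652,   1 - phi_2^2 = 0.9271.
Replace gamma(1) by A gamma(0) + B and collect gamma(0):
  gamma(0) [0.9271 - (-0.09652)(-0.10411)] = (-0.09652)(0.261644) + 1.021965
  gamma(0) * 0.917051 = 0.996711
  gamma(0) = 0.996711 / 0.917051 = 1.086865.
  gamma(1) = A gamma(0) + B = (-0.10411)(1.086865) + (0.261644) = 0.148491.
Therefore gamma(1) = 0.1485 (to 4 decimal places).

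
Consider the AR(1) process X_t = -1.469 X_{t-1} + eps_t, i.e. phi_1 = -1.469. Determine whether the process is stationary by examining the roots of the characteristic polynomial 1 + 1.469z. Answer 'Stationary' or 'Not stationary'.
\text{Not stationary}

The AR(p) characteristic polynomial is P(z) = 1 + 1.469z.
Stationarity requires all roots to lie outside the unit circle, i.e. |z| > 1 for every root.
This is linear in z: 1 + (1.469) z = 0  =>  z = -1/(1.469) = -0.680735,  |z| = 0.680735.
Moduli of all roots: 0.6807.
All moduli strictly greater than 1? No.
Verdict: Not stationary.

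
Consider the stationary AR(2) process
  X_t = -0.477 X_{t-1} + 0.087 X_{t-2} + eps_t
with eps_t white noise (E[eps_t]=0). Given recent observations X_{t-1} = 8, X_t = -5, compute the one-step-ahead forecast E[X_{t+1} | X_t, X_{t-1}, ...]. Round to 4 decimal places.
E[X_{t+1} \mid \mathcal F_t] = 3.0810

For an AR(p) model X_t = c + sum_i phi_i X_{t-i} + eps_t, the
one-step-ahead conditional mean is
  E[X_{t+1} | X_t, ...] = c + sum_i phi_i X_{t+1-i}.
Substitute known values:
  E[X_{t+1} | ...] = (-0.477) * (-5) + (0.087) * (8)
                   = 3.0810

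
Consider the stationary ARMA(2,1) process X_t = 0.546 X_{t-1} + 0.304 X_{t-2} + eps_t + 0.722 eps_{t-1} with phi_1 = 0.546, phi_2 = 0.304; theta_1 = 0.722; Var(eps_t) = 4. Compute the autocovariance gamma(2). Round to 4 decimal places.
\gamma(2) = 24.5396

Multiply the model equation by X_{t-k} and take expectations. With theta_0 = psi_0 = 1 and psi_j the MA(infinity) weights, this gives
  gamma(k) - sum_i phi_i gamma(k-i) = c_k,
  c_k = sigma^2 * sum_{j=k..q} theta_j psi_{j-k}   (c_k = 0 for k > q),
using gamma(-m) = gamma(m).
psi-weights needed (psi_j = theta_j + sum_i phi_i psi_{j-i}):
  psi_1 = theta_1 + phi_1 = 0.722 + (0.546) = 1.268
Right-hand sides:
  c_0 = sigma^2 (1 + theta_1 psi_1) = 4 * (1 + (0.722)(1.268)) = 4 * 1.915496 = 7.661984
  c_1 = sigma^2 theta_1 = 4 * (0.722) = 2.888
  c_2 = 0
Equations for k = 0, 1, 2 (AR order 2, c_2 = 0):
  (E0) gamma(0) = phi_1 gamma(1) + phi_2 gamma(2) + c_0
  (E1) gamma(1) = phi_1 gamma(0) + phi_2 gamma(1) + c_1
  (E2) gamma(2) = phi_1 gamma(1) + phi_2 gamma(0)
From (E1): gamma(1) = A gamma(0) + B with
  A = phi_1 / (1 - phi_2) = 0.546 / 0.696 = 0.784483,   B = c_1 / (1 - phi_2) = 2.888 / 0.696 = 4.149425.
Insert (E2) into (E0): gamma(0) (1 - phi_2^2) = phi_1 (1 + phi_2) gamma(1) + c_0.
  phi_1 (1 + phi_2) = (0.546)(1.304) = 0.711984,   1 - phi_2^2 = 0.907584.
Replace gamma(1) by A gamma(0) + B and collect gamma(0):
  gamma(0) [0.907584 - (0.711984)(0.784483)] = (0.711984)(4.149425) + 7.661984
  gamma(0) * 0.349045 = 10.616308
  gamma(0) = 10.616308 / 0.349045 = 30.415315.
  gamma(1) = A gamma(0) + B = (0.784483)(30.415315) + (4.149425) = 28.009716.
  gamma(2) = phi_1 gamma(1) + phi_2 gamma(0) = (0.546)(28.009716) + (0.304)(30.415315) = 24.53956.
Therefore gamma(2) = 24.5396 (to 4 decimal places).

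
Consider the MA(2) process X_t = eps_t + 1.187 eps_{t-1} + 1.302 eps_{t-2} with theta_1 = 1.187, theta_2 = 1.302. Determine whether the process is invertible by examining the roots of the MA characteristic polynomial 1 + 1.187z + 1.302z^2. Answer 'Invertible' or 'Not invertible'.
\text{Not invertible}

The MA(q) characteristic polynomial is P(z) = 1 + 1.187z + 1.302z^2.
Invertibility requires all roots to lie outside the unit circle, i.e. |z| > 1 for every root.
Set 1 + (1.187) z + (1.302) z^2 = 0, i.e. a z^2 + b z + c = 0 with a = 1.302, b = 1.187, c = 1.
Discriminant D = b^2 - 4ac = (1.187)^2 - 4*(1.302)*1 = 1.408969 - (5.208) = -3.799031.
D < 0, so the roots are the complex-conjugate pair z = (-b +/- i sqrt(-D)) / (2a) = -0.4558 +/- 0.7485i.
For a conjugate pair |z|^2 = z * conj(z) = (product of roots) = c/a = 1/(1.302) = 0.768049, so |z| = sqrt(0.768049) = 0.8764 for both roots.
Moduli of all roots: 0.8764, 0.8764.
All moduli strictly greater than 1? No.
Verdict: Not invertible.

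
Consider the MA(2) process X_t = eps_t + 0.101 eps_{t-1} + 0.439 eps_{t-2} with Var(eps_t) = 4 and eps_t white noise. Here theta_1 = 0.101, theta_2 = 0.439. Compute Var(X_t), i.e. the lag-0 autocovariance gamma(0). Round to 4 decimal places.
\gamma(0) = 4.8117

For an MA(q) process X_t = eps_t + sum_i theta_i eps_{t-i} with
Var(eps_t) = sigma^2, the variance is
  gamma(0) = sigma^2 * (1 + sum_i theta_i^2).
  sum_i theta_i^2 = (0.101)^2 + (0.439)^2 = 0.010201 + 0.192721 = 0.202922.
  gamma(0) = 4 * (1 + 0.202922) = 4 * 1.202922 = 4.811688, which rounds to 4.8117.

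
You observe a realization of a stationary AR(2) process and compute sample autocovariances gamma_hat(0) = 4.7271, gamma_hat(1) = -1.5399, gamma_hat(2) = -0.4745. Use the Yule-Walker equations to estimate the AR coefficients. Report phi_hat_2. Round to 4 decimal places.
\hat\phi_{2} = -0.2310

The Yule-Walker equations for an AR(p) process read, in matrix form,
  Gamma_p phi = r_p,   with   (Gamma_p)_{ij} = gamma(|i - j|),
                       (r_p)_i = gamma(i),   i,j = 1..p.
Substitute the sample gammas (Toeplitz matrix and right-hand side of size 2):
  Gamma_p = [[4.7271, -1.5399], [-1.5399, 4.7271]]
  r_p     = [-1.5399, -0.4745]
Written out:
  4.7271 phi_1 - 1.5399 phi_2 = -1.5399
  -1.5399 phi_1 + 4.7271 phi_2 = -0.4745
Solve by Cramer's rule:
  det = gamma(0)^2 - gamma(1)^2 = (4.7271)^2 - (-1.5399)^2 = 22.34547441 - 2.37129201 = 19.9741824
  phi_hat_1 = [gamma(1) gamma(0) - gamma(1) gamma(2)] / det = [(-1.5399)(4.7271) - (-1.5399)(-0.4745)] / 19.9741824 = -8.00994384 / 19.9741824 = -0.401
  phi_hat_2 = [gamma(0) gamma(2) - gamma(1)^2] / det = [(4.7271)(-0.4745) - (-1.5399)^2] / 19.9741824 = -4.61430096 / 19.9741824 = -0.231
So phi_hat = [-0.4010, -0.2310].
Therefore phi_hat_2 = -0.2310.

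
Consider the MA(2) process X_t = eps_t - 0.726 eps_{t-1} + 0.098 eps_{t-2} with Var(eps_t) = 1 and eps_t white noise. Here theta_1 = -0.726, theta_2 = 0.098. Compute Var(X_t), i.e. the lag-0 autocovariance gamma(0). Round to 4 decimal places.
\gamma(0) = 1.5367

For an MA(q) process X_t = eps_t + sum_i theta_i eps_{t-i} with
Var(eps_t) = sigma^2, the variance is
  gamma(0) = sigma^2 * (1 + sum_i theta_i^2).
  sum_i theta_i^2 = (-0.726)^2 + (0.098)^2 = 0.527076 + 0.009604 = 0.53668.
  gamma(0) = 1 * (1 + 0.53668) = 1 * 1.53668 = 1.53668, which rounds to 1.5367.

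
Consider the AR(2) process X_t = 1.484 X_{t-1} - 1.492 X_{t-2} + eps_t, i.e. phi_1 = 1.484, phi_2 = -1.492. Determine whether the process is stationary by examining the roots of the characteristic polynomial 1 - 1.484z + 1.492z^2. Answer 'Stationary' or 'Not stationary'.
\text{Not stationary}

The AR(p) characteristic polynomial is P(z) = 1 - 1.484z + 1.492z^2.
Stationarity requires all roots to lie outside the unit circle, i.e. |z| > 1 for every root.
Set 1 + (-1.484) z + (1.492) z^2 = 0, i.e. a z^2 + b z + c = 0 with a = 1.492, b = -1.484, c = 1.
Discriminant D = b^2 - 4ac = (-1.484)^2 - 4*(1.492)*1 = 2.202256 - (5.968) = -3.765744.
D < 0, so the roots are the complex-conjugate pair z = (-b +/- i sqrt(-D)) / (2a) = 0.4973 +/- 0.6503i.
For a conjugate pair |z|^2 = z * conj(z) = (product of roots) = c/a = 1/(1.492) = 0.670241, so |z| = sqrt(0.670241) = 0.8187 for both roots.
Moduli of all roots: 0.8187, 0.8187.
All moduli strictly greater than 1? No.
Verdict: Not stationary.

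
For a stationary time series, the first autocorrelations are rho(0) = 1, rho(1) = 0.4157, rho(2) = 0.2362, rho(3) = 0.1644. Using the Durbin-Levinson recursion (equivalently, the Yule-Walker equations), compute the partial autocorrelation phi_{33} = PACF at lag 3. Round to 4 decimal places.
\phi_{33} = 0.0509

The PACF at lag k is phi_{kk}, the last component of the solution
to the Yule-Walker system G_k phi = r_k where
  (G_k)_{ij} = rho(|i - j|), (r_k)_i = rho(i), i,j = 1..k.
Equivalently, Durbin-Levinson gives phi_{kk} iteratively:
  phi_{11} = rho(1)
  phi_{kk} = [rho(k) - sum_{j=1..k-1} phi_{k-1,j} rho(k-j)]
            / [1 - sum_{j=1..k-1} phi_{k-1,j} rho(j)],
  phi_{k,j} = phi_{k-1,j} - phi_{kk} phi_{k-1,k-j},  j = 1..k-1.
Step k = 1:
  phi_11 = rho(1) = 0.4157.
Step k = 2:
  phi_22 = [rho(2) - phi_11 rho(1)] / [1 - phi_11 rho(1)] = [0.2362 - (0.4157)(0.4157)] / [1 - (0.4157)(0.4157)]
         = 0.06339351 / 0.82719351 = 0.076637.
  Update: phi_21 = phi_11 - phi_22 phi_11 = 0.4157 - (0.076637)(0.4157) = 0.383842.
Step k = 3:
  phi_33 = [rho(3) - phi_21 rho(2) - phi_22 rho(1)] / [1 - phi_21 rho(1) - phi_22 rho(2)]
    numerator   = 0.1644 - (0.383842)(0.2362) - (0.076637)(0.4157) = 0.04187856
    denominator = 1 - (0.383842)(0.4157) - (0.076637)(0.2362) = 0.82233523
  phi_33 = 0.04187856 / 0.82233523 = 0.0509.
Therefore phi_{33} = 0.0509.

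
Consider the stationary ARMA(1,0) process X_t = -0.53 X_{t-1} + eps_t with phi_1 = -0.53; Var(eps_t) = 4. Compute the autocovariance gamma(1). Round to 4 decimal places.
\gamma(1) = -2.9481

Multiply the model equation by X_{t-k} and take expectations. With theta_0 = psi_0 = 1 and psi_j the MA(infinity) weights, this gives
  gamma(k) - sum_i phi_i gamma(k-i) = c_k,
  c_k = sigma^2 * sum_{j=k..q} theta_j psi_{j-k}   (c_k = 0 for k > q),
using gamma(-m) = gamma(m).
Pure AR (q = 0): c_0 = sigma^2 = 4, c_k = 0 for k >= 1.
Equations for k = 0 and k = 1 (AR order 1):
  gamma(0) = phi_1 gamma(1) + c_0
  gamma(1) = phi_1 gamma(0) + c_1
Substituting the second into the first: gamma(0) (1 - phi_1^2) = c_0 + phi_1 c_1, so
  gamma(0) = c_0 / (1 - phi_1^2) = 4 / (1 - (-0.53)^2) = 4 / 0.7191 = 5.562509.
  gamma(1) = phi_1 gamma(0) = (-0.53)(5.562509) = -2.94813.
Therefore gamma(1) = -2.9481 (to 4 decimal places).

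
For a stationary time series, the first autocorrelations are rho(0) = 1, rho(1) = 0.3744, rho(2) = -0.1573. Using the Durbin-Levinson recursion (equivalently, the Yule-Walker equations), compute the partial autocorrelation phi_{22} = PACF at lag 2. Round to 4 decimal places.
\phi_{22} = -0.3460

The PACF at lag k is phi_{kk}, the last component of the solution
to the Yule-Walker system G_k phi = r_k where
  (G_k)_{ij} = rho(|i - j|), (r_k)_i = rho(i), i,j = 1..k.
Equivalently, Durbin-Levinson gives phi_{kk} iteratively:
  phi_{11} = rho(1)
  phi_{kk} = [rho(k) - sum_{j=1..k-1} phi_{k-1,j} rho(k-j)]
            / [1 - sum_{j=1..k-1} phi_{k-1,j} rho(j)],
  phi_{k,j} = phi_{k-1,j} - phi_{kk} phi_{k-1,k-j},  j = 1..k-1.
Step k = 1:
  phi_11 = rho(1) = 0.3744.
Step k = 2:
  phi_22 = [rho(2) - phi_11 rho(1)] / [1 - phi_11 rho(1)] = [-0.1573 - (0.3744)(0.3744)] / [1 - (0.3744)(0.3744)]
         = -0.29747536 / 0.85982464 = -0.346.
Therefore phi_{22} = -0.3460.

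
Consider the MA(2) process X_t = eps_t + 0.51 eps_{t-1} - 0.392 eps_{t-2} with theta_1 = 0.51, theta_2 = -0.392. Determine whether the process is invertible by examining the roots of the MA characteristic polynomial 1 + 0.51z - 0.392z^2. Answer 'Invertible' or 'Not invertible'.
\text{Invertible}

The MA(q) characteristic polynomial is P(z) = 1 + 0.51z - 0.392z^2.
Invertibility requires all roots to lie outside the unit circle, i.e. |z| > 1 for every root.
Set 1 + (0.51) z + (-0.392) z^2 = 0, i.e. a z^2 + b z + c = 0 with a = -0.392, b = 0.51, c = 1.
Discriminant D = b^2 - 4ac = (0.51)^2 - 4*(-0.392)*1 = 0.2601 - (-1.568) = 1.8281.
D >= 0, so the roots are real: z = (-b +/- sqrt(D)) / (2a) = (-0.51 +/- 1.352072) / (-0.784).
  z_1 = (-0.51 + 1.352072) / (-0.784) = -1.0741,   |z_1| = 1.0741.
  z_2 = (-0.51 - 1.352072) / (-0.784) = 2.3751,   |z_2| = 2.3751.
Moduli of all roots: 1.0741, 2.3751.
All moduli strictly greater than 1? Yes.
Verdict: Invertible.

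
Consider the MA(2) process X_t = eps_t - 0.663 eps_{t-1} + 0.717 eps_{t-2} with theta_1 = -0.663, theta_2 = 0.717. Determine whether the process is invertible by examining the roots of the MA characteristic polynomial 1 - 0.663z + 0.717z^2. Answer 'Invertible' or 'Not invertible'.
\text{Invertible}

The MA(q) characteristic polynomial is P(z) = 1 - 0.663z + 0.717z^2.
Invertibility requires all roots to lie outside the unit circle, i.e. |z| > 1 for every root.
Set 1 + (-0.663) z + (0.717) z^2 = 0, i.e. a z^2 + b z + c = 0 with a = 0.717, b = -0.663, c = 1.
Discriminant D = b^2 - 4ac = (-0.663)^2 - 4*(0.717)*1 = 0.439569 - (2.868) = -2.428431.
D < 0, so the roots are the complex-conjugate pair z = (-b +/- i sqrt(-D)) / (2a) = 0.4623 +/- 1.0867i.
For a conjugate pair |z|^2 = z * conj(z) = (product of roots) = c/a = 1/(0.717) = 1.3947, so |z| = sqrt(1.3947) = 1.181 for both roots.
Moduli of all roots: 1.1810, 1.1810.
All moduli strictly greater than 1? Yes.
Verdict: Invertible.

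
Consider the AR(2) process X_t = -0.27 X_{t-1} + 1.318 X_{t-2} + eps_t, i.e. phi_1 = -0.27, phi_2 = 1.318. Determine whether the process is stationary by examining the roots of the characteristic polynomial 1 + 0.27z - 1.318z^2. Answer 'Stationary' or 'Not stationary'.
\text{Not stationary}

The AR(p) characteristic polynomial is P(z) = 1 + 0.27z - 1.318z^2.
Stationarity requires all roots to lie outside the unit circle, i.e. |z| > 1 for every root.
Set 1 + (0.27) z + (-1.318) z^2 = 0, i.e. a z^2 + b z + c = 0 with a = -1.318, b = 0.27, c = 1.
Discriminant D = b^2 - 4ac = (0.27)^2 - 4*(-1.318)*1 = 0.0729 - (-5.272) = 5.3449.
D >= 0, so the roots are real: z = (-b +/- sqrt(D)) / (2a) = (-0.27 +/- 2.311904) / (-2.636).
  z_1 = (-0.27 + 2.311904) / (-2.636) = -0.7746,   |z_1| = 0.7746.
  z_2 = (-0.27 - 2.311904) / (-2.636) = 0.9795,   |z_2| = 0.9795.
Moduli of all roots: 0.7746, 0.9795.
All moduli strictly greater than 1? No.
Verdict: Not stationary.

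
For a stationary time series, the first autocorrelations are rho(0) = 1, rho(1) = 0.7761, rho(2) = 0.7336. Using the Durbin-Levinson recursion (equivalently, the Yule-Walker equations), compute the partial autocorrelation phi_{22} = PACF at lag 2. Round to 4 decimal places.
\phi_{22} = 0.3301

The PACF at lag k is phi_{kk}, the last component of the solution
to the Yule-Walker system G_k phi = r_k where
  (G_k)_{ij} = rho(|i - j|), (r_k)_i = rho(i), i,j = 1..k.
Equivalently, Durbin-Levinson gives phi_{kk} iteratively:
  phi_{11} = rho(1)
  phi_{kk} = [rho(k) - sum_{j=1..k-1} phi_{k-1,j} rho(k-j)]
            / [1 - sum_{j=1..k-1} phi_{k-1,j} rho(j)],
  phi_{k,j} = phi_{k-1,j} - phi_{kk} phi_{k-1,k-j},  j = 1..k-1.
Step k = 1:
  phi_11 = rho(1) = 0.7761.
Step k = 2:
  phi_22 = [rho(2) - phi_11 rho(1)] / [1 - phi_11 rho(1)] = [0.7336 - (0.7761)(0.7761)] / [1 - (0.7761)(0.7761)]
         = 0.13126879 / 0.39766879 = 0.3301.
Therefore phi_{22} = 0.3301.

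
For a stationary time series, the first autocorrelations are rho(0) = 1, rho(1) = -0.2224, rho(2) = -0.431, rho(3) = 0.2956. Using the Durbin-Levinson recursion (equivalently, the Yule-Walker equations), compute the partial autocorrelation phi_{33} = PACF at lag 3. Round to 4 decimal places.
\phi_{33} = 0.0549

The PACF at lag k is phi_{kk}, the last component of the solution
to the Yule-Walker system G_k phi = r_k where
  (G_k)_{ij} = rho(|i - j|), (r_k)_i = rho(i), i,j = 1..k.
Equivalently, Durbin-Levinson gives phi_{kk} iteratively:
  phi_{11} = rho(1)
  phi_{kk} = [rho(k) - sum_{j=1..k-1} phi_{k-1,j} rho(k-j)]
            / [1 - sum_{j=1..k-1} phi_{k-1,j} rho(j)],
  phi_{k,j} = phi_{k-1,j} - phi_{kk} phi_{k-1,k-j},  j = 1..k-1.
Step k = 1:
  phi_11 = rho(1) = -0.2224.
Step k = 2:
  phi_22 = [rho(2) - phi_11 rho(1)] / [1 - phi_11 rho(1)] = [-0.431 - (-0.2224)(-0.2224)] / [1 - (-0.2224)(-0.2224)]
         = -0.48046176 / 0.95053824 = -0.505463.
  Update: phi_21 = phi_11 - phi_22 phi_11 = -0.2224 - (-0.505463)(-0.2224) = -0.334815.
Step k = 3:
  phi_33 = [rho(3) - phi_21 rho(2) - phi_22 rho(1)] / [1 - phi_21 rho(1) - phi_22 rho(2)]
    numerator   = 0.2956 - (-0.334815)(-0.431) - (-0.505463)(-0.2224) = 0.03887983
    denominator = 1 - (-0.334815)(-0.2224) - (-0.505463)(-0.431) = 0.70768267
  phi_33 = 0.03887983 / 0.70768267 = 0.0549.
Therefore phi_{33} = 0.0549.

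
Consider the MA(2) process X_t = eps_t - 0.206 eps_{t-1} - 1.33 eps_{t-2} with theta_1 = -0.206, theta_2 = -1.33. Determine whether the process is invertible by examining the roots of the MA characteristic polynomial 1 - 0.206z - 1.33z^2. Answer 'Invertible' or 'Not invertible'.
\text{Not invertible}

The MA(q) characteristic polynomial is P(z) = 1 - 0.206z - 1.33z^2.
Invertibility requires all roots to lie outside the unit circle, i.e. |z| > 1 for every root.
Set 1 + (-0.206) z + (-1.33) z^2 = 0, i.e. a z^2 + b z + c = 0 with a = -1.33, b = -0.206, c = 1.
Discriminant D = b^2 - 4ac = (-0.206)^2 - 4*(-1.33)*1 = 0.042436 - (-5.32) = 5.362436.
D >= 0, so the roots are real: z = (-b +/- sqrt(D)) / (2a) = (0.206 +/- 2.315693) / (-2.66).
  z_1 = (0.206 + 2.315693) / (-2.66) = -0.948,   |z_1| = 0.948.
  z_2 = (0.206 - 2.315693) / (-2.66) = 0.7931,   |z_2| = 0.7931.
Moduli of all roots: 0.9480, 0.7931.
All moduli strictly greater than 1? No.
Verdict: Not invertible.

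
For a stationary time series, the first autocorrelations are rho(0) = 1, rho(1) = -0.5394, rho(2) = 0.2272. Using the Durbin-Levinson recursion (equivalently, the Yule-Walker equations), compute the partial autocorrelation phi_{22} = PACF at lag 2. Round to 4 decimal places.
\phi_{22} = -0.0899

The PACF at lag k is phi_{kk}, the last component of the solution
to the Yule-Walker system G_k phi = r_k where
  (G_k)_{ij} = rho(|i - j|), (r_k)_i = rho(i), i,j = 1..k.
Equivalently, Durbin-Levinson gives phi_{kk} iteratively:
  phi_{11} = rho(1)
  phi_{kk} = [rho(k) - sum_{j=1..k-1} phi_{k-1,j} rho(k-j)]
            / [1 - sum_{j=1..k-1} phi_{k-1,j} rho(j)],
  phi_{k,j} = phi_{k-1,j} - phi_{kk} phi_{k-1,k-j},  j = 1..k-1.
Step k = 1:
  phi_11 = rho(1) = -0.5394.
Step k = 2:
  phi_22 = [rho(2) - phi_11 rho(1)] / [1 - phi_11 rho(1)] = [0.2272 - (-0.5394)(-0.5394)] / [1 - (-0.5394)(-0.5394)]
         = -0.06375236 / 0.70904764 = -0.0899.
Therefore phi_{22} = -0.0899.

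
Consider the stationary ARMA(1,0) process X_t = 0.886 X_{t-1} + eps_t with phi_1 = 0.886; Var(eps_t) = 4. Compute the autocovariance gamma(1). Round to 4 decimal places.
\gamma(1) = 16.4834

Multiply the model equation by X_{t-k} and take expectations. With theta_0 = psi_0 = 1 and psi_j the MA(infinity) weights, this gives
  gamma(k) - sum_i phi_i gamma(k-i) = c_k,
  c_k = sigma^2 * sum_{j=k..q} theta_j psi_{j-k}   (c_k = 0 for k > q),
using gamma(-m) = gamma(m).
Pure AR (q = 0): c_0 = sigma^2 = 4, c_k = 0 for k >= 1.
Equations for k = 0 and k = 1 (AR order 1):
  gamma(0) = phi_1 gamma(1) + c_0
  gamma(1) = phi_1 gamma(0) + c_1
Substituting the second into the first: gamma(0) (1 - phi_1^2) = c_0 + phi_1 c_1, so
  gamma(0) = c_0 / (1 - phi_1^2) = 4 / (1 - (0.886)^2) = 4 / 0.215004 = 18.604305.
  gamma(1) = phi_1 gamma(0) = (0.886)(18.604305) = 16.483414.
Therefore gamma(1) = 16.4834 (to 4 decimal places).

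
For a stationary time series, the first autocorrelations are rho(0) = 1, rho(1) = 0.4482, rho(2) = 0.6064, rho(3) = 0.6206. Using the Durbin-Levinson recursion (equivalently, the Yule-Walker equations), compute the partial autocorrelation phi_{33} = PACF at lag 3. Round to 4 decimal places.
\phi_{33} = 0.4370

The PACF at lag k is phi_{kk}, the last component of the solution
to the Yule-Walker system G_k phi = r_k where
  (G_k)_{ij} = rho(|i - j|), (r_k)_i = rho(i), i,j = 1..k.
Equivalently, Durbin-Levinson gives phi_{kk} iteratively:
  phi_{11} = rho(1)
  phi_{kk} = [rho(k) - sum_{j=1..k-1} phi_{k-1,j} rho(k-j)]
            / [1 - sum_{j=1..k-1} phi_{k-1,j} rho(j)],
  phi_{k,j} = phi_{k-1,j} - phi_{kk} phi_{k-1,k-j},  j = 1..k-1.
Step k = 1:
  phi_11 = rho(1) = 0.4482.
Step k = 2:
  phi_22 = [rho(2) - phi_11 rho(1)] / [1 - phi_11 rho(1)] = [0.6064 - (0.4482)(0.4482)] / [1 - (0.4482)(0.4482)]
         = 0.40551676 / 0.79911676 = 0.507456.
  Update: phi_21 = phi_11 - phi_22 phi_11 = 0.4482 - (0.507456)(0.4482) = 0.220758.
Step k = 3:
  phi_33 = [rho(3) - phi_21 rho(2) - phi_22 rho(1)] / [1 - phi_21 rho(1) - phi_22 rho(2)]
    numerator   = 0.6206 - (0.220758)(0.6064) - (0.507456)(0.4482) = 0.2592904
    denominator = 1 - (0.220758)(0.4482) - (0.507456)(0.6064) = 0.59333476
  phi_33 = 0.2592904 / 0.59333476 = 0.437.
Therefore phi_{33} = 0.4370.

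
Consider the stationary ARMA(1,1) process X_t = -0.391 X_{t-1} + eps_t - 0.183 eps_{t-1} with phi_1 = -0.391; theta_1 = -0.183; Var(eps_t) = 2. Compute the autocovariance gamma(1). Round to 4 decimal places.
\gamma(1) = -1.4521

Multiply the model equation by X_{t-k} and take expectations. With theta_0 = psi_0 = 1 and psi_j the MA(infinity) weights, this gives
  gamma(k) - sum_i phi_i gamma(k-i) = c_k,
  c_k = sigma^2 * sum_{j=k..q} theta_j psi_{j-k}   (c_k = 0 for k > q),
using gamma(-m) = gamma(m).
psi-weights needed (psi_j = theta_j + sum_i phi_i psi_{j-i}):
  psi_1 = theta_1 + phi_1 = -0.183 + (-0.391) = -0.574
Right-hand sides:
  c_0 = sigma^2 (1 + theta_1 psi_1) = 2 * (1 + (-0.183)(-0.574)) = 2 * 1.105042 = 2.210084
  c_1 = sigma^2 theta_1 = 2 * (-0.183) = -0.366
  c_2 = 0
Equations for k = 0 and k = 1 (AR order 1):
  gamma(0) = phi_1 gamma(1) + c_0
  gamma(1) = phi_1 gamma(0) + c_1
Substituting the second into the first: gamma(0) (1 - phi_1^2) = c_0 + phi_1 c_1, so
  gamma(0) = (c_0 + phi_1 c_1) / (1 - phi_1^2) = (2.210084 + (-0.391)(-0.366)) / (1 - (-0.391)^2) = 2.35319 / 0.847119 = 2.777874.
  gamma(1) = phi_1 gamma(0) + c_1 = (-0.391)(2.777874) + (-0.366) = -1.452149.
Therefore gamma(1) = -1.4521 (to 4 decimal places).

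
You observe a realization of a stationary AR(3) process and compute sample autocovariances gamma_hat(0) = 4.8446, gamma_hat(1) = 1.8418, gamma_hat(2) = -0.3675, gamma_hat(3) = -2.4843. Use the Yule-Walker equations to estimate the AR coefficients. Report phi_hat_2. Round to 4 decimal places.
\hat\phi_{2} = -0.0310

The Yule-Walker equations for an AR(p) process read, in matrix form,
  Gamma_p phi = r_p,   with   (Gamma_p)_{ij} = gamma(|i - j|),
                       (r_p)_i = gamma(i),   i,j = 1..p.
Substitute the sample gammas (Toeplitz matrix and right-hand side of size 3):
  Gamma_p = [[4.8446, 1.8418, -0.3675], [1.8418, 4.8446, 1.8418], [-0.3675, 1.8418, 4.8446]]
  r_p     = [1.8418, -0.3675, -2.4843]
Written out (R1..R3):
  (R1) 4.8446 phi_1 + 1.8418 phi_2 - 0.3675 phi_3 = 1.8418
  (R2) 1.8418 phi_1 + 4.8446 phi_2 + 1.8418 phi_3 = -0.3675
  (R3) -0.3675 phi_1 + 1.8418 phi_2 + 4.8446 phi_3 = -2.4843
Gaussian elimination:
  R2 <- R2 - (1.8418/4.8446) R1 = R2 - (0.380176) R1:  4.144392 phi_2 + 1.981515 phi_3 = -1.067708
  R3 <- R3 - (-0.3675/4.8446) R1 = R3 - (-0.075858) R1:  1.981515 phi_2 + 4.816722 phi_3 = -2.344585
  R3 <- R3 - (1.981515/4.144392) R2 = R3 - (0.478119) R2:  3.869322 phi_3 = -1.834093
Back-substitution:
  phi_hat_3 = -1.834093 / 3.869322 = -0.474009
  phi_hat_2 = (-1.067708 - (1.981515)(-0.474009)) / 4.144392 = -0.030994
  phi_hat_1 = (1.8418 - (1.8418)(-0.030994) - (-0.3675)(-0.474009)) / 4.8446 = 0.356002
So phi_hat = [0.3560, -0.0310, -0.4740].
Therefore phi_hat_2 = -0.0310.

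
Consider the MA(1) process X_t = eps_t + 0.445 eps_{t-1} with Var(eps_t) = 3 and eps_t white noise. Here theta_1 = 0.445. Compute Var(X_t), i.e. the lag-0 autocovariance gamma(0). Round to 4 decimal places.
\gamma(0) = 3.5941

For an MA(q) process X_t = eps_t + sum_i theta_i eps_{t-i} with
Var(eps_t) = sigma^2, the variance is
  gamma(0) = sigma^2 * (1 + sum_i theta_i^2).
  sum_i theta_i^2 = (0.445)^2 = 0.198025.
  gamma(0) = 3 * (1 + 0.198025) = 3 * 1.198025 = 3.594075, which rounds to 3.5941.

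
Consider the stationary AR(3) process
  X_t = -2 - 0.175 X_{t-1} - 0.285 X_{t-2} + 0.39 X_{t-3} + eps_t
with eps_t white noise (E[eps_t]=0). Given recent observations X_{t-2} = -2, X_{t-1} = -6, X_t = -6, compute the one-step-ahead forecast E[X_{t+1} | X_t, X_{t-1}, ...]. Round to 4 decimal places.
E[X_{t+1} \mid \mathcal F_t] = -0.0200

For an AR(p) model X_t = c + sum_i phi_i X_{t-i} + eps_t, the
one-step-ahead conditional mean is
  E[X_{t+1} | X_t, ...] = c + sum_i phi_i X_{t+1-i}.
Substitute known values:
  E[X_{t+1} | ...] = -2 + (-0.175) * (-6) + (-0.285) * (-6) + (0.39) * (-2)
                   = -0.0200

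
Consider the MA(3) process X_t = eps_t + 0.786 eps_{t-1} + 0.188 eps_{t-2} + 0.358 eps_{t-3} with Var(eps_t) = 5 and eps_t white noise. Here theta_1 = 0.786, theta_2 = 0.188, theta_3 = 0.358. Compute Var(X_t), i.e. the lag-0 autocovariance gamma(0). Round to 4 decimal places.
\gamma(0) = 8.9065

For an MA(q) process X_t = eps_t + sum_i theta_i eps_{t-i} with
Var(eps_t) = sigma^2, the variance is
  gamma(0) = sigma^2 * (1 + sum_i theta_i^2).
  sum_i theta_i^2 = (0.786)^2 + (0.188)^2 + (0.358)^2 = 0.617796 + 0.035344 + 0.128164 = 0.781304.
  gamma(0) = 5 * (1 + 0.781304) = 5 * 1.781304 = 8.90652, which rounds to 8.9065.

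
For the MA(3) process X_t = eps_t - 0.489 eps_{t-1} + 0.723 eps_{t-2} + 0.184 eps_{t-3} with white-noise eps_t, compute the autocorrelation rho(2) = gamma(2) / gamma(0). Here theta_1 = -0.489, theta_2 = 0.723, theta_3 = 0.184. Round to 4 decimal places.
\rho(2) = 0.3525

For an MA(q) process with theta_0 = 1, the autocovariance is
  gamma(k) = sigma^2 * sum_{i=0..q-k} theta_i * theta_{i+k},
and rho(k) = gamma(k) / gamma(0). Sigma^2 cancels.
  numerator   = (1)*(0.723) + (-0.489)*(0.184) = 0.633024.
  denominator = (1)^2 + (-0.489)^2 + (0.723)^2 + (0.184)^2 = 1.795706.
  rho(2) = 0.633024 / 1.795706 = 0.3525.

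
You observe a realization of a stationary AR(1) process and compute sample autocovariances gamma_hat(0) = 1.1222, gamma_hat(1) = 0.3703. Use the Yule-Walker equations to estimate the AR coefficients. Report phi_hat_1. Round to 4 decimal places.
\hat\phi_{1} = 0.3300

The Yule-Walker equations for an AR(p) process read, in matrix form,
  Gamma_p phi = r_p,   with   (Gamma_p)_{ij} = gamma(|i - j|),
                       (r_p)_i = gamma(i),   i,j = 1..p.
Substitute the sample gammas (Toeplitz matrix and right-hand side of size 1):
  Gamma_p = [[1.1222]]
  r_p     = [0.3703]
With p = 1 this is the single equation gamma(0) phi_1 = gamma(1):
  phi_hat_1 = gamma(1) / gamma(0) = 0.3703 / 1.1222 = 0.3300.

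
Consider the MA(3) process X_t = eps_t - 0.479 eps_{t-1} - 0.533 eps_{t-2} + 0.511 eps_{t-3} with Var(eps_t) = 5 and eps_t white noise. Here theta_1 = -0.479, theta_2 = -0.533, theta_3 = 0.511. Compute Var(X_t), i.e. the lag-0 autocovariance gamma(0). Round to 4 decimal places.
\gamma(0) = 8.8733

For an MA(q) process X_t = eps_t + sum_i theta_i eps_{t-i} with
Var(eps_t) = sigma^2, the variance is
  gamma(0) = sigma^2 * (1 + sum_i theta_i^2).
  sum_i theta_i^2 = (-0.479)^2 + (-0.533)^2 + (0.511)^2 = 0.229441 + 0.284089 + 0.261121 = 0.774651.
  gamma(0) = 5 * (1 + 0.774651) = 5 * 1.774651 = 8.873255, which rounds to 8.8733.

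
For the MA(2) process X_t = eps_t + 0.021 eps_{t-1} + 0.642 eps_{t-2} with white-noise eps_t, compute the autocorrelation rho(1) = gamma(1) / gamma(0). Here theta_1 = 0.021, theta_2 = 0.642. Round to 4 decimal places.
\rho(1) = 0.0244

For an MA(q) process with theta_0 = 1, the autocovariance is
  gamma(k) = sigma^2 * sum_{i=0..q-k} theta_i * theta_{i+k},
and rho(k) = gamma(k) / gamma(0). Sigma^2 cancels.
  numerator   = (1)*(0.021) + (0.021)*(0.642) = 0.034482.
  denominator = (1)^2 + (0.021)^2 + (0.642)^2 = 1.412605.
  rho(1) = 0.034482 / 1.412605 = 0.0244.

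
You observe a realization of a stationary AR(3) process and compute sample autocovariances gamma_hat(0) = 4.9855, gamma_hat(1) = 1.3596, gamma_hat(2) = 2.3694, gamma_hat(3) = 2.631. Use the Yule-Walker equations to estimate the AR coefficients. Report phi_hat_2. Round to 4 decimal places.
\hat\phi_{2} = 0.3640

The Yule-Walker equations for an AR(p) process read, in matrix form,
  Gamma_p phi = r_p,   with   (Gamma_p)_{ij} = gamma(|i - j|),
                       (r_p)_i = gamma(i),   i,j = 1..p.
Substitute the sample gammas (Toeplitz matrix and right-hand side of size 3):
  Gamma_p = [[4.9855, 1.3596, 2.3694], [1.3596, 4.9855, 1.3596], [2.3694, 1.3596, 4.9855]]
  r_p     = [1.3596, 2.3694, 2.631]
Written out (R1..R3):
  (R1) 4.9855 phi_1 + 1.3596 phi_2 + 2.3694 phi_3 = 1.3596
  (R2) 1.3596 phi_1 + 4.9855 phi_2 + 1.3596 phi_3 = 2.3694
  (R3) 2.3694 phi_1 + 1.3596 phi_2 + 4.9855 phi_3 = 2.631
Gaussian elimination:
  R2 <- R2 - (1.3596/4.9855) R1 = R2 - (0.272711) R1:  4.614722 phi_2 + 0.713439 phi_3 = 1.998622
  R3 <- R3 - (2.3694/4.9855) R1 = R3 - (0.475258) R1:  0.713439 phi_2 + 3.859423 phi_3 = 1.984839
  R3 <- R3 - (0.713439/4.614722) R2 = R3 - (0.154601) R2:  3.749125 phi_3 = 1.675851
Back-substitution:
  phi_hat_3 = 1.675851 / 3.749125 = 0.446998
  phi_hat_2 = (1.998622 - (0.713439)(0.446998)) / 4.614722 = 0.363991
  phi_hat_1 = (1.3596 - (1.3596)(0.363991) - (2.3694)(0.446998)) / 4.9855 = -0.038993
So phi_hat = [-0.0390, 0.3640, 0.4470].
Therefore phi_hat_2 = 0.3640.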